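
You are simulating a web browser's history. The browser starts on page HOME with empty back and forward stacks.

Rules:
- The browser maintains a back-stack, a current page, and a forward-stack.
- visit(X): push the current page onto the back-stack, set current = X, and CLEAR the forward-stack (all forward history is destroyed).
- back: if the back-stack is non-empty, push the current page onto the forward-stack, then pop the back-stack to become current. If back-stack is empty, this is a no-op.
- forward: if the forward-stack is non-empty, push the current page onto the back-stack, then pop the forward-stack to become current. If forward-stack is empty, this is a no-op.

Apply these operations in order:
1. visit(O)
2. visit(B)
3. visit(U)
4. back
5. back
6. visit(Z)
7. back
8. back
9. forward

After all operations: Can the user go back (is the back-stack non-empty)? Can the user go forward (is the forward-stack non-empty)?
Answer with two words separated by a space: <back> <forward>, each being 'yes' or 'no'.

After 1 (visit(O)): cur=O back=1 fwd=0
After 2 (visit(B)): cur=B back=2 fwd=0
After 3 (visit(U)): cur=U back=3 fwd=0
After 4 (back): cur=B back=2 fwd=1
After 5 (back): cur=O back=1 fwd=2
After 6 (visit(Z)): cur=Z back=2 fwd=0
After 7 (back): cur=O back=1 fwd=1
After 8 (back): cur=HOME back=0 fwd=2
After 9 (forward): cur=O back=1 fwd=1

Answer: yes yes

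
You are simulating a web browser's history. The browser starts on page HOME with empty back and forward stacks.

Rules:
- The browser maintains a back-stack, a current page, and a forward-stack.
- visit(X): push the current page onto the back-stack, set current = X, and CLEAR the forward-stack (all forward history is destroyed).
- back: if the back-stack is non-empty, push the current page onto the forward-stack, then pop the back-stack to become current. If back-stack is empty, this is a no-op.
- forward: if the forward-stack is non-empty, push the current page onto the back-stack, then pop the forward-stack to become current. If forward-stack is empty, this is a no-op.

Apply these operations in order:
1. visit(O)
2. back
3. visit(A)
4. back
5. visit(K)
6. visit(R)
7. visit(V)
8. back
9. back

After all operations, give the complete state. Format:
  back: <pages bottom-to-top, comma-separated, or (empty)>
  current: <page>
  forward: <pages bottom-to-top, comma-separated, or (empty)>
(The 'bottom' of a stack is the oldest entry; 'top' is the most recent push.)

After 1 (visit(O)): cur=O back=1 fwd=0
After 2 (back): cur=HOME back=0 fwd=1
After 3 (visit(A)): cur=A back=1 fwd=0
After 4 (back): cur=HOME back=0 fwd=1
After 5 (visit(K)): cur=K back=1 fwd=0
After 6 (visit(R)): cur=R back=2 fwd=0
After 7 (visit(V)): cur=V back=3 fwd=0
After 8 (back): cur=R back=2 fwd=1
After 9 (back): cur=K back=1 fwd=2

Answer: back: HOME
current: K
forward: V,R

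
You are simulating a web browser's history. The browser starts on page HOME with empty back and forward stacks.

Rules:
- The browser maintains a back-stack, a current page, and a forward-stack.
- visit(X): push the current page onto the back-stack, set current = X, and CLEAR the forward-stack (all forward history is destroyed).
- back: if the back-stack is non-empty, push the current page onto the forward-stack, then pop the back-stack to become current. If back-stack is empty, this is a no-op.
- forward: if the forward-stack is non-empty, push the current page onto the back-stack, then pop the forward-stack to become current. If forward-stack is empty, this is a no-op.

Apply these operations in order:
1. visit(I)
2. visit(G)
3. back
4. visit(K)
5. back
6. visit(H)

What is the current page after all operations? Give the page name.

After 1 (visit(I)): cur=I back=1 fwd=0
After 2 (visit(G)): cur=G back=2 fwd=0
After 3 (back): cur=I back=1 fwd=1
After 4 (visit(K)): cur=K back=2 fwd=0
After 5 (back): cur=I back=1 fwd=1
After 6 (visit(H)): cur=H back=2 fwd=0

Answer: H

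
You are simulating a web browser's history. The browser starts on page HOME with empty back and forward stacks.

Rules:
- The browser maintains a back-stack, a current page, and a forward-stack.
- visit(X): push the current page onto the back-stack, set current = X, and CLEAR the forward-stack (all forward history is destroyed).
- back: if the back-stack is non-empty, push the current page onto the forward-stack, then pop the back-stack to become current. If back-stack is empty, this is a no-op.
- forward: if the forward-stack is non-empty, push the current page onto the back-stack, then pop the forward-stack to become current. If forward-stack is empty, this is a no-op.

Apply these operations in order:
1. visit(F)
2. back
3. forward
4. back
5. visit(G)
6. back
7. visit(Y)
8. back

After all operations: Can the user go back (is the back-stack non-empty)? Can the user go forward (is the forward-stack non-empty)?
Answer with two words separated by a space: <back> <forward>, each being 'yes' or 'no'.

Answer: no yes

Derivation:
After 1 (visit(F)): cur=F back=1 fwd=0
After 2 (back): cur=HOME back=0 fwd=1
After 3 (forward): cur=F back=1 fwd=0
After 4 (back): cur=HOME back=0 fwd=1
After 5 (visit(G)): cur=G back=1 fwd=0
After 6 (back): cur=HOME back=0 fwd=1
After 7 (visit(Y)): cur=Y back=1 fwd=0
After 8 (back): cur=HOME back=0 fwd=1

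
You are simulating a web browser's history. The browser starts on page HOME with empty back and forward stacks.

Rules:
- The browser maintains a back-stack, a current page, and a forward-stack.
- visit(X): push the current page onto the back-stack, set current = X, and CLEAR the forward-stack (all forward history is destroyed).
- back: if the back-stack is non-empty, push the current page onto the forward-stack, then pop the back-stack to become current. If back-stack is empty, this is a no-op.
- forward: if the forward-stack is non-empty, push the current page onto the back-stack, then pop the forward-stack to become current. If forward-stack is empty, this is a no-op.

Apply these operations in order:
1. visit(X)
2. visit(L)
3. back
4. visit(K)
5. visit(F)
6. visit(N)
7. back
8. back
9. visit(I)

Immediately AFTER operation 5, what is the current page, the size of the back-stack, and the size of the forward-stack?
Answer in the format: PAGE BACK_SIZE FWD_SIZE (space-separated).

After 1 (visit(X)): cur=X back=1 fwd=0
After 2 (visit(L)): cur=L back=2 fwd=0
After 3 (back): cur=X back=1 fwd=1
After 4 (visit(K)): cur=K back=2 fwd=0
After 5 (visit(F)): cur=F back=3 fwd=0

F 3 0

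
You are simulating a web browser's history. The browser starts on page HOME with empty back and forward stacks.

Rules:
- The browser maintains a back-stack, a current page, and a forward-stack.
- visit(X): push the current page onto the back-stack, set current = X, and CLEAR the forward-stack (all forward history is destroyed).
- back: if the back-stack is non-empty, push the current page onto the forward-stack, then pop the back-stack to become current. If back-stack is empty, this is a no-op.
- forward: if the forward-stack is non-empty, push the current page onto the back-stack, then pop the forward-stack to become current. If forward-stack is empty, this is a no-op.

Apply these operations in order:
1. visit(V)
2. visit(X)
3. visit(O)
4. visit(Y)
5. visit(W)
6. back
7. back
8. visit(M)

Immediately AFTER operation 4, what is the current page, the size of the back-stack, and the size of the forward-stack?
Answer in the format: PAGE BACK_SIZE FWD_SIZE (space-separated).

After 1 (visit(V)): cur=V back=1 fwd=0
After 2 (visit(X)): cur=X back=2 fwd=0
After 3 (visit(O)): cur=O back=3 fwd=0
After 4 (visit(Y)): cur=Y back=4 fwd=0

Y 4 0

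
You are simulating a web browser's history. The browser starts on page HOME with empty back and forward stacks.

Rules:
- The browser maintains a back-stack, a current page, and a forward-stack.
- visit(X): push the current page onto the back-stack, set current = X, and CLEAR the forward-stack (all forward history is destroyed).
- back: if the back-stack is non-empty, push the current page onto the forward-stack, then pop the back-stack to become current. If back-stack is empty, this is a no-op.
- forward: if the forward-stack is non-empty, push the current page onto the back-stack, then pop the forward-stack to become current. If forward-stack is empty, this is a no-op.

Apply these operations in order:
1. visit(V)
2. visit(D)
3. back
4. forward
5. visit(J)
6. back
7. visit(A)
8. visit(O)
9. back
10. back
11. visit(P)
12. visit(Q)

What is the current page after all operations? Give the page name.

After 1 (visit(V)): cur=V back=1 fwd=0
After 2 (visit(D)): cur=D back=2 fwd=0
After 3 (back): cur=V back=1 fwd=1
After 4 (forward): cur=D back=2 fwd=0
After 5 (visit(J)): cur=J back=3 fwd=0
After 6 (back): cur=D back=2 fwd=1
After 7 (visit(A)): cur=A back=3 fwd=0
After 8 (visit(O)): cur=O back=4 fwd=0
After 9 (back): cur=A back=3 fwd=1
After 10 (back): cur=D back=2 fwd=2
After 11 (visit(P)): cur=P back=3 fwd=0
After 12 (visit(Q)): cur=Q back=4 fwd=0

Answer: Q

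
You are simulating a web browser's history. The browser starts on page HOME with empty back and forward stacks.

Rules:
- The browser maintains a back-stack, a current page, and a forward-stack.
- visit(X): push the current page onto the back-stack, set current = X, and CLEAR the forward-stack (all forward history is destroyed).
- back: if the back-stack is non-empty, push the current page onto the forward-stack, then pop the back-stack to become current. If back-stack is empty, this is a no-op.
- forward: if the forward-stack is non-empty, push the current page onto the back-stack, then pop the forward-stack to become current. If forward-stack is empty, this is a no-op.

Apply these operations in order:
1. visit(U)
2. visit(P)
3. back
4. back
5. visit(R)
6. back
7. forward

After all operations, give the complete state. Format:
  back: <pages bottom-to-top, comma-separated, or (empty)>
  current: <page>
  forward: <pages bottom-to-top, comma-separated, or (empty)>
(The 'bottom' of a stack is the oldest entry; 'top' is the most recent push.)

After 1 (visit(U)): cur=U back=1 fwd=0
After 2 (visit(P)): cur=P back=2 fwd=0
After 3 (back): cur=U back=1 fwd=1
After 4 (back): cur=HOME back=0 fwd=2
After 5 (visit(R)): cur=R back=1 fwd=0
After 6 (back): cur=HOME back=0 fwd=1
After 7 (forward): cur=R back=1 fwd=0

Answer: back: HOME
current: R
forward: (empty)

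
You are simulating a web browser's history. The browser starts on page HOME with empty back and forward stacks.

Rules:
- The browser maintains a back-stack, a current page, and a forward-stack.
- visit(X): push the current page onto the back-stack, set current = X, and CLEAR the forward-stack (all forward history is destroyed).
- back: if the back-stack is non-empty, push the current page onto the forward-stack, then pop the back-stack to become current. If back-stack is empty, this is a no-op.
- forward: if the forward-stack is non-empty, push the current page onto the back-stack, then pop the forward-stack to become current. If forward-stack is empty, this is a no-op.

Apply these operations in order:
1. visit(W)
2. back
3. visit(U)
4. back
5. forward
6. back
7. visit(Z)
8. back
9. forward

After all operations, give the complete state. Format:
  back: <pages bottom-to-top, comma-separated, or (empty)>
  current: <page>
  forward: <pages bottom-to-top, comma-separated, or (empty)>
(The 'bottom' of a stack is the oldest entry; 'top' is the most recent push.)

Answer: back: HOME
current: Z
forward: (empty)

Derivation:
After 1 (visit(W)): cur=W back=1 fwd=0
After 2 (back): cur=HOME back=0 fwd=1
After 3 (visit(U)): cur=U back=1 fwd=0
After 4 (back): cur=HOME back=0 fwd=1
After 5 (forward): cur=U back=1 fwd=0
After 6 (back): cur=HOME back=0 fwd=1
After 7 (visit(Z)): cur=Z back=1 fwd=0
After 8 (back): cur=HOME back=0 fwd=1
After 9 (forward): cur=Z back=1 fwd=0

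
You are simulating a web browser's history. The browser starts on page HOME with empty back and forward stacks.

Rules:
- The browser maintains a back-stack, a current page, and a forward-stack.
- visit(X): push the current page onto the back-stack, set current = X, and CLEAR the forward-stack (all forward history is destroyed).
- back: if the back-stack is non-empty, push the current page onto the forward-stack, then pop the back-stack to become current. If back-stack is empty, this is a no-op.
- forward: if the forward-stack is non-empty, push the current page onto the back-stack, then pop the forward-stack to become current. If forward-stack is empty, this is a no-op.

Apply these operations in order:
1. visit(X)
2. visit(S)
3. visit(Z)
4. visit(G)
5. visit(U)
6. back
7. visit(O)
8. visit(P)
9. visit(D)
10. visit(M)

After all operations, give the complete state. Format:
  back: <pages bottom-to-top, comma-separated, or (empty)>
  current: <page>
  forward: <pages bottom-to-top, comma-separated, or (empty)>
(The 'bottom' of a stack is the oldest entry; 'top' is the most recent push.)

After 1 (visit(X)): cur=X back=1 fwd=0
After 2 (visit(S)): cur=S back=2 fwd=0
After 3 (visit(Z)): cur=Z back=3 fwd=0
After 4 (visit(G)): cur=G back=4 fwd=0
After 5 (visit(U)): cur=U back=5 fwd=0
After 6 (back): cur=G back=4 fwd=1
After 7 (visit(O)): cur=O back=5 fwd=0
After 8 (visit(P)): cur=P back=6 fwd=0
After 9 (visit(D)): cur=D back=7 fwd=0
After 10 (visit(M)): cur=M back=8 fwd=0

Answer: back: HOME,X,S,Z,G,O,P,D
current: M
forward: (empty)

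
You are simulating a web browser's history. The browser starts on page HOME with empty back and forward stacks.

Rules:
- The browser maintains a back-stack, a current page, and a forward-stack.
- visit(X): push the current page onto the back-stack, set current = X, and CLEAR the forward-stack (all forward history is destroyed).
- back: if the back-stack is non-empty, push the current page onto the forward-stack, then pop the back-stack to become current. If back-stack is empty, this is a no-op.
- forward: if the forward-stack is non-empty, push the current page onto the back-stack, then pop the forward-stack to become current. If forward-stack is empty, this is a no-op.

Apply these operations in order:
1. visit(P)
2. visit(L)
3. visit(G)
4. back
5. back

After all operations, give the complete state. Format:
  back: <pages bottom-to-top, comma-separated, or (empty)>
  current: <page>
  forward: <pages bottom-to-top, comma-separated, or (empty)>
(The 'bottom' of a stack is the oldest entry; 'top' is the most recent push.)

After 1 (visit(P)): cur=P back=1 fwd=0
After 2 (visit(L)): cur=L back=2 fwd=0
After 3 (visit(G)): cur=G back=3 fwd=0
After 4 (back): cur=L back=2 fwd=1
After 5 (back): cur=P back=1 fwd=2

Answer: back: HOME
current: P
forward: G,L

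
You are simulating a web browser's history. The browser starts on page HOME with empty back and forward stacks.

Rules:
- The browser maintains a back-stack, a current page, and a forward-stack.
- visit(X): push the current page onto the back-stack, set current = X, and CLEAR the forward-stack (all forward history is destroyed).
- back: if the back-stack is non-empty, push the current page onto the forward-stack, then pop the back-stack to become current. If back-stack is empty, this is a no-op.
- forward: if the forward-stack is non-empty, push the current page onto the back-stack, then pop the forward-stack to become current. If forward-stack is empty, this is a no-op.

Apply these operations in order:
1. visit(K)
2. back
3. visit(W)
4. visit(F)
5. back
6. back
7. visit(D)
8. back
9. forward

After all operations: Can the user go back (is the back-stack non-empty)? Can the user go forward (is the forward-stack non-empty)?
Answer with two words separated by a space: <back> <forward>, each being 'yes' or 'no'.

Answer: yes no

Derivation:
After 1 (visit(K)): cur=K back=1 fwd=0
After 2 (back): cur=HOME back=0 fwd=1
After 3 (visit(W)): cur=W back=1 fwd=0
After 4 (visit(F)): cur=F back=2 fwd=0
After 5 (back): cur=W back=1 fwd=1
After 6 (back): cur=HOME back=0 fwd=2
After 7 (visit(D)): cur=D back=1 fwd=0
After 8 (back): cur=HOME back=0 fwd=1
After 9 (forward): cur=D back=1 fwd=0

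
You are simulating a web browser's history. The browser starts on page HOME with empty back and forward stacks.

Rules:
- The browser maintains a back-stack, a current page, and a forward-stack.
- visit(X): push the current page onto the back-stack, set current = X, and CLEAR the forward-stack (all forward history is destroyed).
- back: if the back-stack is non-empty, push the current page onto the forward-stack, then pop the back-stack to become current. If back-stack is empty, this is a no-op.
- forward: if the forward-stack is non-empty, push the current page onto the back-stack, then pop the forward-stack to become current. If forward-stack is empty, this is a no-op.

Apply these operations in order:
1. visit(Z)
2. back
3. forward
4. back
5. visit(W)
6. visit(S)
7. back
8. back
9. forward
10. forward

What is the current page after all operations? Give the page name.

Answer: S

Derivation:
After 1 (visit(Z)): cur=Z back=1 fwd=0
After 2 (back): cur=HOME back=0 fwd=1
After 3 (forward): cur=Z back=1 fwd=0
After 4 (back): cur=HOME back=0 fwd=1
After 5 (visit(W)): cur=W back=1 fwd=0
After 6 (visit(S)): cur=S back=2 fwd=0
After 7 (back): cur=W back=1 fwd=1
After 8 (back): cur=HOME back=0 fwd=2
After 9 (forward): cur=W back=1 fwd=1
After 10 (forward): cur=S back=2 fwd=0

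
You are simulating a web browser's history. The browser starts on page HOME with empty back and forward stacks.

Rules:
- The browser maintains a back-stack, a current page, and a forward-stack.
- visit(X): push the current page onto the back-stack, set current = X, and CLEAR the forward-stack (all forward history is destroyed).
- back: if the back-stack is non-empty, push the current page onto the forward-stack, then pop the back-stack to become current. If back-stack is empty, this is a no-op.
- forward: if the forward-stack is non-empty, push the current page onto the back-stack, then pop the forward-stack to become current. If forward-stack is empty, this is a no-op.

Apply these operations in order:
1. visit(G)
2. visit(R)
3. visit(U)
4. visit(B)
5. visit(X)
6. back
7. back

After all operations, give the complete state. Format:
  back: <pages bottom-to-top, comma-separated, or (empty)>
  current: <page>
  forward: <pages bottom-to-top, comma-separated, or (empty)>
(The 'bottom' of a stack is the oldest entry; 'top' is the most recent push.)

After 1 (visit(G)): cur=G back=1 fwd=0
After 2 (visit(R)): cur=R back=2 fwd=0
After 3 (visit(U)): cur=U back=3 fwd=0
After 4 (visit(B)): cur=B back=4 fwd=0
After 5 (visit(X)): cur=X back=5 fwd=0
After 6 (back): cur=B back=4 fwd=1
After 7 (back): cur=U back=3 fwd=2

Answer: back: HOME,G,R
current: U
forward: X,B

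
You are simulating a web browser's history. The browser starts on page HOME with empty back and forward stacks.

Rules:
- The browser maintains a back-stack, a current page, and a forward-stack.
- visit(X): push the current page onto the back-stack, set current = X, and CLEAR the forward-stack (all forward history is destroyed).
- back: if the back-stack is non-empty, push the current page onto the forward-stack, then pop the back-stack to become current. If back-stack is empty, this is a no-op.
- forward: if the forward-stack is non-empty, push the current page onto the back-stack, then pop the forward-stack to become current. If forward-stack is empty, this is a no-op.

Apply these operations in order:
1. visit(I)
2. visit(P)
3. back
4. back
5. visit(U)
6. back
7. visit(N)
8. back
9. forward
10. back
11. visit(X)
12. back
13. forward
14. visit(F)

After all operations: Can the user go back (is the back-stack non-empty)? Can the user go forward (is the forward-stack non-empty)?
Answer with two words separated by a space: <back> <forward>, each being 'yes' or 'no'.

Answer: yes no

Derivation:
After 1 (visit(I)): cur=I back=1 fwd=0
After 2 (visit(P)): cur=P back=2 fwd=0
After 3 (back): cur=I back=1 fwd=1
After 4 (back): cur=HOME back=0 fwd=2
After 5 (visit(U)): cur=U back=1 fwd=0
After 6 (back): cur=HOME back=0 fwd=1
After 7 (visit(N)): cur=N back=1 fwd=0
After 8 (back): cur=HOME back=0 fwd=1
After 9 (forward): cur=N back=1 fwd=0
After 10 (back): cur=HOME back=0 fwd=1
After 11 (visit(X)): cur=X back=1 fwd=0
After 12 (back): cur=HOME back=0 fwd=1
After 13 (forward): cur=X back=1 fwd=0
After 14 (visit(F)): cur=F back=2 fwd=0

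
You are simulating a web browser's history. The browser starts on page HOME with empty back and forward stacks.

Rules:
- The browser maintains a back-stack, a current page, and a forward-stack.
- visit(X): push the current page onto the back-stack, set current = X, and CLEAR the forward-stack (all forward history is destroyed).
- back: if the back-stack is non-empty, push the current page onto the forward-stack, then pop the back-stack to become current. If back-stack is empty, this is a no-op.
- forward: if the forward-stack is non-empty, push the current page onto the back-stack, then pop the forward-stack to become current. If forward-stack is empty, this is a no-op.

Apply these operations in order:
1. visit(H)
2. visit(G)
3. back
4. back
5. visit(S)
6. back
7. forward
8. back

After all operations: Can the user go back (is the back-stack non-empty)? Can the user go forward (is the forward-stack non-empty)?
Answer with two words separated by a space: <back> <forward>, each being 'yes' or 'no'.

Answer: no yes

Derivation:
After 1 (visit(H)): cur=H back=1 fwd=0
After 2 (visit(G)): cur=G back=2 fwd=0
After 3 (back): cur=H back=1 fwd=1
After 4 (back): cur=HOME back=0 fwd=2
After 5 (visit(S)): cur=S back=1 fwd=0
After 6 (back): cur=HOME back=0 fwd=1
After 7 (forward): cur=S back=1 fwd=0
After 8 (back): cur=HOME back=0 fwd=1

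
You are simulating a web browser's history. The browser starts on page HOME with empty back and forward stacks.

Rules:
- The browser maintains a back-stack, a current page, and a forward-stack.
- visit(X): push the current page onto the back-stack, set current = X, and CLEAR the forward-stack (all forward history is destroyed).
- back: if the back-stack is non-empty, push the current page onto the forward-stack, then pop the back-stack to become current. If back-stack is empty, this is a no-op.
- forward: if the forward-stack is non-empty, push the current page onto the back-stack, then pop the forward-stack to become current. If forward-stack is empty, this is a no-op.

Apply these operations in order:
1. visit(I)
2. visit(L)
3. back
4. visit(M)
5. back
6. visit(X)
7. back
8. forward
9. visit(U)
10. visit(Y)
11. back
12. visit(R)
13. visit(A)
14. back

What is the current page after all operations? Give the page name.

After 1 (visit(I)): cur=I back=1 fwd=0
After 2 (visit(L)): cur=L back=2 fwd=0
After 3 (back): cur=I back=1 fwd=1
After 4 (visit(M)): cur=M back=2 fwd=0
After 5 (back): cur=I back=1 fwd=1
After 6 (visit(X)): cur=X back=2 fwd=0
After 7 (back): cur=I back=1 fwd=1
After 8 (forward): cur=X back=2 fwd=0
After 9 (visit(U)): cur=U back=3 fwd=0
After 10 (visit(Y)): cur=Y back=4 fwd=0
After 11 (back): cur=U back=3 fwd=1
After 12 (visit(R)): cur=R back=4 fwd=0
After 13 (visit(A)): cur=A back=5 fwd=0
After 14 (back): cur=R back=4 fwd=1

Answer: R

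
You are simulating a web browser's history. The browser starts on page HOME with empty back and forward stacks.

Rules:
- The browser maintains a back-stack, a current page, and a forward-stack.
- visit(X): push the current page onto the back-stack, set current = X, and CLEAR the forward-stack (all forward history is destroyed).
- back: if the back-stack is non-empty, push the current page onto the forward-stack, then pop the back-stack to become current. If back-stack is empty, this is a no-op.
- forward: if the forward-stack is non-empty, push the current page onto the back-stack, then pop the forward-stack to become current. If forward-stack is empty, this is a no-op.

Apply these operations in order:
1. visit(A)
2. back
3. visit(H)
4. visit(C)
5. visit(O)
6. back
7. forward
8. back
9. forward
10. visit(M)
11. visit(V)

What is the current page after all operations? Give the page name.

After 1 (visit(A)): cur=A back=1 fwd=0
After 2 (back): cur=HOME back=0 fwd=1
After 3 (visit(H)): cur=H back=1 fwd=0
After 4 (visit(C)): cur=C back=2 fwd=0
After 5 (visit(O)): cur=O back=3 fwd=0
After 6 (back): cur=C back=2 fwd=1
After 7 (forward): cur=O back=3 fwd=0
After 8 (back): cur=C back=2 fwd=1
After 9 (forward): cur=O back=3 fwd=0
After 10 (visit(M)): cur=M back=4 fwd=0
After 11 (visit(V)): cur=V back=5 fwd=0

Answer: V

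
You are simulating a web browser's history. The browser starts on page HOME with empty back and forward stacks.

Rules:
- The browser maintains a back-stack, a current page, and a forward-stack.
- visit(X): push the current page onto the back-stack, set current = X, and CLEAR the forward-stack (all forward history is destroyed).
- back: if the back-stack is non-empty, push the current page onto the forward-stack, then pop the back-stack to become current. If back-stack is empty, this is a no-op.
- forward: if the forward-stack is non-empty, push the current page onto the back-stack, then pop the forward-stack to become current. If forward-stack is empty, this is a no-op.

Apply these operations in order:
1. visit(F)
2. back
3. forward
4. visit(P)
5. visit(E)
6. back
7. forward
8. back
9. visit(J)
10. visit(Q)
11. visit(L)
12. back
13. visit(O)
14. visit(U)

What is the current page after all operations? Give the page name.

After 1 (visit(F)): cur=F back=1 fwd=0
After 2 (back): cur=HOME back=0 fwd=1
After 3 (forward): cur=F back=1 fwd=0
After 4 (visit(P)): cur=P back=2 fwd=0
After 5 (visit(E)): cur=E back=3 fwd=0
After 6 (back): cur=P back=2 fwd=1
After 7 (forward): cur=E back=3 fwd=0
After 8 (back): cur=P back=2 fwd=1
After 9 (visit(J)): cur=J back=3 fwd=0
After 10 (visit(Q)): cur=Q back=4 fwd=0
After 11 (visit(L)): cur=L back=5 fwd=0
After 12 (back): cur=Q back=4 fwd=1
After 13 (visit(O)): cur=O back=5 fwd=0
After 14 (visit(U)): cur=U back=6 fwd=0

Answer: U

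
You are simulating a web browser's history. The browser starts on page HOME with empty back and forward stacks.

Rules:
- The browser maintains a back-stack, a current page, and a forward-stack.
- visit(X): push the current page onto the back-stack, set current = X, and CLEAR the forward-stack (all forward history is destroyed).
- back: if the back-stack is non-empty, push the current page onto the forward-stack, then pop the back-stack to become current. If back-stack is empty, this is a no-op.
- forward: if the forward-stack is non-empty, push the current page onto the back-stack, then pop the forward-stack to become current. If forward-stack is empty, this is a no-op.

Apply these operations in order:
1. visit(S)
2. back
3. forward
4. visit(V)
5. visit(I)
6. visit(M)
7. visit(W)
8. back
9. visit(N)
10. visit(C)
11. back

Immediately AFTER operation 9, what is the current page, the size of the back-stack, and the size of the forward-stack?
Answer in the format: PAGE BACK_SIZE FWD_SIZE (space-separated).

After 1 (visit(S)): cur=S back=1 fwd=0
After 2 (back): cur=HOME back=0 fwd=1
After 3 (forward): cur=S back=1 fwd=0
After 4 (visit(V)): cur=V back=2 fwd=0
After 5 (visit(I)): cur=I back=3 fwd=0
After 6 (visit(M)): cur=M back=4 fwd=0
After 7 (visit(W)): cur=W back=5 fwd=0
After 8 (back): cur=M back=4 fwd=1
After 9 (visit(N)): cur=N back=5 fwd=0

N 5 0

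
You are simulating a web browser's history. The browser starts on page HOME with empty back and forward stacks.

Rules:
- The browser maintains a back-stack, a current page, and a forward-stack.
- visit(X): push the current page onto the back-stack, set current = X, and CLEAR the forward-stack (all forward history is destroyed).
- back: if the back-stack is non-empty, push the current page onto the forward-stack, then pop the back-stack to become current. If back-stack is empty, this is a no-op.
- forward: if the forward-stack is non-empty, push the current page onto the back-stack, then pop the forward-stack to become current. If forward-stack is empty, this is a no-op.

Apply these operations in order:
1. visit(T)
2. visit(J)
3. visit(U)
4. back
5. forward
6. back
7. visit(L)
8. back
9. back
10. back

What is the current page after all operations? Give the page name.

After 1 (visit(T)): cur=T back=1 fwd=0
After 2 (visit(J)): cur=J back=2 fwd=0
After 3 (visit(U)): cur=U back=3 fwd=0
After 4 (back): cur=J back=2 fwd=1
After 5 (forward): cur=U back=3 fwd=0
After 6 (back): cur=J back=2 fwd=1
After 7 (visit(L)): cur=L back=3 fwd=0
After 8 (back): cur=J back=2 fwd=1
After 9 (back): cur=T back=1 fwd=2
After 10 (back): cur=HOME back=0 fwd=3

Answer: HOME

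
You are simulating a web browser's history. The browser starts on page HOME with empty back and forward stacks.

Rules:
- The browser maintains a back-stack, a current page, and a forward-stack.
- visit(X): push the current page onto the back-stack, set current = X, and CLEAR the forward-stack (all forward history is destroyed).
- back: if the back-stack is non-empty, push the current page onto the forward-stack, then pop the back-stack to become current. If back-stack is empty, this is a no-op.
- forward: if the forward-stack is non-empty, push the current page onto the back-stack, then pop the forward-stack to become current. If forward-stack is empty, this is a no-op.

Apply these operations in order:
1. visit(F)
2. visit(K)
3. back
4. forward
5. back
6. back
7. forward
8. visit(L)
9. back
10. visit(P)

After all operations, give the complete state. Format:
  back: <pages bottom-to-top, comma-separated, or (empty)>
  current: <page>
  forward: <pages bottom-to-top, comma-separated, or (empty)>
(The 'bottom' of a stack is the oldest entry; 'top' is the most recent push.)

After 1 (visit(F)): cur=F back=1 fwd=0
After 2 (visit(K)): cur=K back=2 fwd=0
After 3 (back): cur=F back=1 fwd=1
After 4 (forward): cur=K back=2 fwd=0
After 5 (back): cur=F back=1 fwd=1
After 6 (back): cur=HOME back=0 fwd=2
After 7 (forward): cur=F back=1 fwd=1
After 8 (visit(L)): cur=L back=2 fwd=0
After 9 (back): cur=F back=1 fwd=1
After 10 (visit(P)): cur=P back=2 fwd=0

Answer: back: HOME,F
current: P
forward: (empty)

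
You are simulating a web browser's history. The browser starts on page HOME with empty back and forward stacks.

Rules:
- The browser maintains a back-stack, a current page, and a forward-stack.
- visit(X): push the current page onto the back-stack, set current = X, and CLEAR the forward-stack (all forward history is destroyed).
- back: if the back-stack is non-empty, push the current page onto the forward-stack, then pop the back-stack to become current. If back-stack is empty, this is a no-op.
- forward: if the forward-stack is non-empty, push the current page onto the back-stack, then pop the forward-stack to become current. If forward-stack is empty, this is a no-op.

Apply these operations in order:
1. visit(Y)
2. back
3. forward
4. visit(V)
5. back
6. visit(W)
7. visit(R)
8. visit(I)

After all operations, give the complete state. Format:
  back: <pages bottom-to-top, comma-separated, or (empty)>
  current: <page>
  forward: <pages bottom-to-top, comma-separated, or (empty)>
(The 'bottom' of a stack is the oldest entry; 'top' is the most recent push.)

After 1 (visit(Y)): cur=Y back=1 fwd=0
After 2 (back): cur=HOME back=0 fwd=1
After 3 (forward): cur=Y back=1 fwd=0
After 4 (visit(V)): cur=V back=2 fwd=0
After 5 (back): cur=Y back=1 fwd=1
After 6 (visit(W)): cur=W back=2 fwd=0
After 7 (visit(R)): cur=R back=3 fwd=0
After 8 (visit(I)): cur=I back=4 fwd=0

Answer: back: HOME,Y,W,R
current: I
forward: (empty)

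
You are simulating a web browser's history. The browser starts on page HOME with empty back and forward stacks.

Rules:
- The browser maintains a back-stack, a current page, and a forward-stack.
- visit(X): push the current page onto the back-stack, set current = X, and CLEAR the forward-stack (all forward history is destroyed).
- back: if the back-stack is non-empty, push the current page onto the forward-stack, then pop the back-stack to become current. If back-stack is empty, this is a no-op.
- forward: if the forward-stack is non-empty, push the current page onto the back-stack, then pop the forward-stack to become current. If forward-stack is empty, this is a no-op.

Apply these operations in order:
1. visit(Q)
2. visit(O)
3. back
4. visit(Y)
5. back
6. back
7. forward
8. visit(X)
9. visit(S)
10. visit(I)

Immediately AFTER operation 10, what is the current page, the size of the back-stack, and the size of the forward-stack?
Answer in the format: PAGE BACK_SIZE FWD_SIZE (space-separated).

After 1 (visit(Q)): cur=Q back=1 fwd=0
After 2 (visit(O)): cur=O back=2 fwd=0
After 3 (back): cur=Q back=1 fwd=1
After 4 (visit(Y)): cur=Y back=2 fwd=0
After 5 (back): cur=Q back=1 fwd=1
After 6 (back): cur=HOME back=0 fwd=2
After 7 (forward): cur=Q back=1 fwd=1
After 8 (visit(X)): cur=X back=2 fwd=0
After 9 (visit(S)): cur=S back=3 fwd=0
After 10 (visit(I)): cur=I back=4 fwd=0

I 4 0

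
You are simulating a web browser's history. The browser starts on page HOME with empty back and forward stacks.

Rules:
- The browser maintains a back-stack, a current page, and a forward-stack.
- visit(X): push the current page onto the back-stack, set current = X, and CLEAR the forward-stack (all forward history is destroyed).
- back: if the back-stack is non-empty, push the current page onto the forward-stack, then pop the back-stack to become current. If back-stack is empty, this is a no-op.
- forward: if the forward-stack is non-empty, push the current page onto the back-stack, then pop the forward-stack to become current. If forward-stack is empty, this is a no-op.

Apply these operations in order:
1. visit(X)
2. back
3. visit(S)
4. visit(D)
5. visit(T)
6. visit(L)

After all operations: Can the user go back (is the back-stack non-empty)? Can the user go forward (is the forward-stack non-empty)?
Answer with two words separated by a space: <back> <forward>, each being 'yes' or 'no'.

After 1 (visit(X)): cur=X back=1 fwd=0
After 2 (back): cur=HOME back=0 fwd=1
After 3 (visit(S)): cur=S back=1 fwd=0
After 4 (visit(D)): cur=D back=2 fwd=0
After 5 (visit(T)): cur=T back=3 fwd=0
After 6 (visit(L)): cur=L back=4 fwd=0

Answer: yes no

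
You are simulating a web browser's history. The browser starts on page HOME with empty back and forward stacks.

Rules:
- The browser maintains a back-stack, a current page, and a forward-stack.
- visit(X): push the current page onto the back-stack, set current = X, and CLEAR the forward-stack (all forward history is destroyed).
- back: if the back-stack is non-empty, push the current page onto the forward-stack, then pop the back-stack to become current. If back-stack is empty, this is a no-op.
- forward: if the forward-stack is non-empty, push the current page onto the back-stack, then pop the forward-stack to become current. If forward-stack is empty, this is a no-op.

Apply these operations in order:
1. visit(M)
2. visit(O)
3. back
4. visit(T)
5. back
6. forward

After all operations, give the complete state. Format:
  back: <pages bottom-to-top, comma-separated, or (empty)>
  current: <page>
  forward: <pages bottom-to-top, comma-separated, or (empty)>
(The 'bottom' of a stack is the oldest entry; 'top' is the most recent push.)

Answer: back: HOME,M
current: T
forward: (empty)

Derivation:
After 1 (visit(M)): cur=M back=1 fwd=0
After 2 (visit(O)): cur=O back=2 fwd=0
After 3 (back): cur=M back=1 fwd=1
After 4 (visit(T)): cur=T back=2 fwd=0
After 5 (back): cur=M back=1 fwd=1
After 6 (forward): cur=T back=2 fwd=0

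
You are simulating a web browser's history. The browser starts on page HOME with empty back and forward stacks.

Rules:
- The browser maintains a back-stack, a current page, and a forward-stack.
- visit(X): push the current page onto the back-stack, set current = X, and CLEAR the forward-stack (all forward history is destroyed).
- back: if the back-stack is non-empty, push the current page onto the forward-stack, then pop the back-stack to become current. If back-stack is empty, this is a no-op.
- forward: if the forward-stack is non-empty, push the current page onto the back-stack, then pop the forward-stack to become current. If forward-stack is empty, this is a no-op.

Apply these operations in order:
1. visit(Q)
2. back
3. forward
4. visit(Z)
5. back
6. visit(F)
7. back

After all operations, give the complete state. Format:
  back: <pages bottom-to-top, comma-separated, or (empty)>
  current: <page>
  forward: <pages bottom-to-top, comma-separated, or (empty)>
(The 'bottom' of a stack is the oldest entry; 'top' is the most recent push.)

After 1 (visit(Q)): cur=Q back=1 fwd=0
After 2 (back): cur=HOME back=0 fwd=1
After 3 (forward): cur=Q back=1 fwd=0
After 4 (visit(Z)): cur=Z back=2 fwd=0
After 5 (back): cur=Q back=1 fwd=1
After 6 (visit(F)): cur=F back=2 fwd=0
After 7 (back): cur=Q back=1 fwd=1

Answer: back: HOME
current: Q
forward: F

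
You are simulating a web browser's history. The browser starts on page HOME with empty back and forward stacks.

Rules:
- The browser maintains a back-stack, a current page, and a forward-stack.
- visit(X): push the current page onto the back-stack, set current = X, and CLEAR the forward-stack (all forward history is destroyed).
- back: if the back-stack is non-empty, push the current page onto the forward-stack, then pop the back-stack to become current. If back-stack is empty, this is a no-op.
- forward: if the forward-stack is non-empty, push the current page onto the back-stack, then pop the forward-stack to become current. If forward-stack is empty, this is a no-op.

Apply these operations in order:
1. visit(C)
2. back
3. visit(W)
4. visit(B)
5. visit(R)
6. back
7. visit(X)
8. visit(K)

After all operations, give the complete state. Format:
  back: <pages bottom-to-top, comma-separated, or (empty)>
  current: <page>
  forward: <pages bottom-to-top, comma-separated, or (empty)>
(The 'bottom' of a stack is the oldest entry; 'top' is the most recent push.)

After 1 (visit(C)): cur=C back=1 fwd=0
After 2 (back): cur=HOME back=0 fwd=1
After 3 (visit(W)): cur=W back=1 fwd=0
After 4 (visit(B)): cur=B back=2 fwd=0
After 5 (visit(R)): cur=R back=3 fwd=0
After 6 (back): cur=B back=2 fwd=1
After 7 (visit(X)): cur=X back=3 fwd=0
After 8 (visit(K)): cur=K back=4 fwd=0

Answer: back: HOME,W,B,X
current: K
forward: (empty)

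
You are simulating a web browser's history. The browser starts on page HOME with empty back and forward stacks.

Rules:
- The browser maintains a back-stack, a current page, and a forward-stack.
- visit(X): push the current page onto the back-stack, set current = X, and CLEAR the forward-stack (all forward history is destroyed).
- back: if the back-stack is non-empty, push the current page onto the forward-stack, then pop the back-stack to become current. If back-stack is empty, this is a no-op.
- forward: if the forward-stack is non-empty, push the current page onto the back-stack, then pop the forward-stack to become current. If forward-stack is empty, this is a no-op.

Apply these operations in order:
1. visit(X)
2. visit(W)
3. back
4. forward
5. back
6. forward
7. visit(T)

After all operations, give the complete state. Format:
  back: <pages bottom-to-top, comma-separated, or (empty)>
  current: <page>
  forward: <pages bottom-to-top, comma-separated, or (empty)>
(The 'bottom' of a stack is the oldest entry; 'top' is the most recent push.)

Answer: back: HOME,X,W
current: T
forward: (empty)

Derivation:
After 1 (visit(X)): cur=X back=1 fwd=0
After 2 (visit(W)): cur=W back=2 fwd=0
After 3 (back): cur=X back=1 fwd=1
After 4 (forward): cur=W back=2 fwd=0
After 5 (back): cur=X back=1 fwd=1
After 6 (forward): cur=W back=2 fwd=0
After 7 (visit(T)): cur=T back=3 fwd=0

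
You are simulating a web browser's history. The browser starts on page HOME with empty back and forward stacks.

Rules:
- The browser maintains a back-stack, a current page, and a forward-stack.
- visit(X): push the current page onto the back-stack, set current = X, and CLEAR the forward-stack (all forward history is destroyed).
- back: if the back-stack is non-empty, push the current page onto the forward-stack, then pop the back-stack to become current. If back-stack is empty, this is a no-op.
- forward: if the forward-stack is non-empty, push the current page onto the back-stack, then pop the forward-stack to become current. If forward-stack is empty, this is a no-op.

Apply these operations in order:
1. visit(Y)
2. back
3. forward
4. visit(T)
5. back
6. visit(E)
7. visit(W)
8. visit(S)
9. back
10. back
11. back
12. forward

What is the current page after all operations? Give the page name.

After 1 (visit(Y)): cur=Y back=1 fwd=0
After 2 (back): cur=HOME back=0 fwd=1
After 3 (forward): cur=Y back=1 fwd=0
After 4 (visit(T)): cur=T back=2 fwd=0
After 5 (back): cur=Y back=1 fwd=1
After 6 (visit(E)): cur=E back=2 fwd=0
After 7 (visit(W)): cur=W back=3 fwd=0
After 8 (visit(S)): cur=S back=4 fwd=0
After 9 (back): cur=W back=3 fwd=1
After 10 (back): cur=E back=2 fwd=2
After 11 (back): cur=Y back=1 fwd=3
After 12 (forward): cur=E back=2 fwd=2

Answer: E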